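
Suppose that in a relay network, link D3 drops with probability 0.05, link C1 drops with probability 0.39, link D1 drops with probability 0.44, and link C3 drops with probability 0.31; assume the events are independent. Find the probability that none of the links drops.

P(none) = (1 − 0.05) × (1 − 0.39) × (1 − 0.44) × (1 − 0.31) = 0.95 × 0.61 × 0.56 × 0.69 = 0.2239188

0.2239188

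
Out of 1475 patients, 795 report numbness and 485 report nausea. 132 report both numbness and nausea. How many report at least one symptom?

1148

By inclusion–exclusion:
|union| = 795 + 485 − 132 = 1148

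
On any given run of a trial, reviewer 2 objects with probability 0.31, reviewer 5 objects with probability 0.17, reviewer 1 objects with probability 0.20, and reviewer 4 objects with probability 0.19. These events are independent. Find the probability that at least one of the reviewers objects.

Independence gives P(none) = ∏(1 − pᵢ).
P(none) = (1 − 0.31) × (1 − 0.17) × (1 − 0.20) × (1 − 0.19) = 0.69 × 0.83 × 0.80 × 0.81 = 0.3711096
P(at least one) = 1 − 0.3711096 = 0.6288904

0.6288904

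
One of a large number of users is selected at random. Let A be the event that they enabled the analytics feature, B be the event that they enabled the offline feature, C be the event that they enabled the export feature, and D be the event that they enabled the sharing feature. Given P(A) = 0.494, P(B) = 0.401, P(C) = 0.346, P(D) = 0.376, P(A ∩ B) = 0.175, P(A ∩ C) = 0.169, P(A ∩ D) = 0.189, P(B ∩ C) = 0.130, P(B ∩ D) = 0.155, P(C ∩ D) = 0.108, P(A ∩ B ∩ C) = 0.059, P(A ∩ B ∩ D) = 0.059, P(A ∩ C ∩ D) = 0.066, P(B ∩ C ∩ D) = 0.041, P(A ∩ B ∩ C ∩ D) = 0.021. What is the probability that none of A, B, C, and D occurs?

0.105

Inclusion–exclusion gives
P(A ∪ B ∪ C ∪ D) = 0.494 + 0.401 + 0.346 + 0.376 − 0.175 − 0.169 − 0.189 − 0.130 − 0.155 − 0.108 + 0.059 + 0.059 + 0.066 + 0.041 − 0.021 = 0.895
P(none) = 1 − 0.895 = 0.105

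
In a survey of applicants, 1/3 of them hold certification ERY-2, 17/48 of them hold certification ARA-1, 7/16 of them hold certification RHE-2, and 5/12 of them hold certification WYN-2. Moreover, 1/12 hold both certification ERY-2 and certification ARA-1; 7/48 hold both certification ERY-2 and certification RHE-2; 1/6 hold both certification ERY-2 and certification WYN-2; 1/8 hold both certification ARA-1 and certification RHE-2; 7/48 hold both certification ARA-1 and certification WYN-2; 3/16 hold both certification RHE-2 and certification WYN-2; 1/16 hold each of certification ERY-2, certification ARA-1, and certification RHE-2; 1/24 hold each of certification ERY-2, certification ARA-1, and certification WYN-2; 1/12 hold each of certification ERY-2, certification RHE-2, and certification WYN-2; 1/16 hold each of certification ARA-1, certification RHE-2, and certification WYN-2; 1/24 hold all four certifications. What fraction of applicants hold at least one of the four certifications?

Inclusion–exclusion gives
P(at least one) = 1/3 + 17/48 + 7/16 + 5/12 − 1/12 − 7/48 − 1/6 − 1/8 − 7/48 − 3/16 + 1/16 + 1/24 + 1/12 + 1/16 − 1/24 = 43/48

43/48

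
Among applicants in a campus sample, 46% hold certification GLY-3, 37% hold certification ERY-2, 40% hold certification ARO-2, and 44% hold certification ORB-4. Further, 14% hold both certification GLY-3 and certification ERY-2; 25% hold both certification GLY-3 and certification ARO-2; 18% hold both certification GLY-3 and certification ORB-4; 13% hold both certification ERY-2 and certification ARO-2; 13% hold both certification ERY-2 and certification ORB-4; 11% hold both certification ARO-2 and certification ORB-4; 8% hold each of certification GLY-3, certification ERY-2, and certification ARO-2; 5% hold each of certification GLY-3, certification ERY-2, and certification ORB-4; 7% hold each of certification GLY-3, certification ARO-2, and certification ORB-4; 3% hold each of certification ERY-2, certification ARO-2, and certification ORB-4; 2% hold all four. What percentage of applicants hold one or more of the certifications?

94%

P(union) = 46 + 37 + 40 + 44 − 14 − 25 − 18 − 13 − 13 − 11 + 8 + 5 + 7 + 3 − 2 = 94%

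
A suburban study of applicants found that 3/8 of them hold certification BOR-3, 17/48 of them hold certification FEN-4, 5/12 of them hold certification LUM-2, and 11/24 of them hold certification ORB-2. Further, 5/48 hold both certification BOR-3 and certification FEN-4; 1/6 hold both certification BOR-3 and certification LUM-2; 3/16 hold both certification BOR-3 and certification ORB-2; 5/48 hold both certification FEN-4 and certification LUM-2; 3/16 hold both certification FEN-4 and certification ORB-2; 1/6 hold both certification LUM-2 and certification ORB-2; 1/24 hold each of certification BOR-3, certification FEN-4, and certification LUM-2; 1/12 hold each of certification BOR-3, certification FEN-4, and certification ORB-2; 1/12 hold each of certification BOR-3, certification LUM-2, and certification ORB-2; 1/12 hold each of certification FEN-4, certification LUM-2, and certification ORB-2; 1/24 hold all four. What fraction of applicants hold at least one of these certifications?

15/16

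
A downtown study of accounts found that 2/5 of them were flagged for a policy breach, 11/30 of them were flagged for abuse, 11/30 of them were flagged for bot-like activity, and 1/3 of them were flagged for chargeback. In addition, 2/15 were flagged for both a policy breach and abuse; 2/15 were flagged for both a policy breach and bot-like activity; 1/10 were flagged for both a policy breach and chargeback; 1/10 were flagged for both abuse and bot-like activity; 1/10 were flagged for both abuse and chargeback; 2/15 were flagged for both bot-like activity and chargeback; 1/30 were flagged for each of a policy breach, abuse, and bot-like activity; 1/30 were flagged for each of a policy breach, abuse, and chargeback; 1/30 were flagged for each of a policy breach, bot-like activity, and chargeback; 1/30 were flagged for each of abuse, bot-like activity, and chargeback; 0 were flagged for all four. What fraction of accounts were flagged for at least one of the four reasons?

P(at least one) = 2/5 + 11/30 + 11/30 + 1/3 − 2/15 − 2/15 − 1/10 − 1/10 − 1/10 − 2/15 + 1/30 + 1/30 + 1/30 + 1/30 − 0 = 9/10

9/10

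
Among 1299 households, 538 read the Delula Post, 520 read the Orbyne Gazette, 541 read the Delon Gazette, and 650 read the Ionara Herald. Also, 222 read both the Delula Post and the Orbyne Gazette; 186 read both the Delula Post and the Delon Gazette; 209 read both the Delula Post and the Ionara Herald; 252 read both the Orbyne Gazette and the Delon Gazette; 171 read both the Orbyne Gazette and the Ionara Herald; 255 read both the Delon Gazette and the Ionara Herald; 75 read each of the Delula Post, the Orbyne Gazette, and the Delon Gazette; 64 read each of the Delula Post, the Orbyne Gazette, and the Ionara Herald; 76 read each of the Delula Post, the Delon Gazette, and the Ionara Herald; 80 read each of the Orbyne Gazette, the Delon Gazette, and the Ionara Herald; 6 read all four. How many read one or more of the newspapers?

1243

N(≥1) = 538 + 520 + 541 + 650 − 222 − 186 − 209 − 252 − 171 − 255 + 75 + 64 + 76 + 80 − 6 = 1243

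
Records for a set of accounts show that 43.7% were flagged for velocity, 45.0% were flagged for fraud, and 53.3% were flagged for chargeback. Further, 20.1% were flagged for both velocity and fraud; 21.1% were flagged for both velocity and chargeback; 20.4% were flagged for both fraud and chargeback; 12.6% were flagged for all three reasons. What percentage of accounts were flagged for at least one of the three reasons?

93.0%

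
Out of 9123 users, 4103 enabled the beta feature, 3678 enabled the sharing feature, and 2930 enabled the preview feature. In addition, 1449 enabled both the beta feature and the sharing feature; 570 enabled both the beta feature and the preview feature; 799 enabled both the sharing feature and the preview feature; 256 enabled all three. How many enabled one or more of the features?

By inclusion–exclusion:
|union| = 4103 + 3678 + 2930 − 1449 − 570 − 799 + 256 = 8149

8149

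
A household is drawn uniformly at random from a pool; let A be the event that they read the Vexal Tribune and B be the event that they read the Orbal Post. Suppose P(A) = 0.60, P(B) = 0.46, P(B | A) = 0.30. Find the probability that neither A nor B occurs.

P(A ∩ B) = P(A)·P(B|A) = 0.60 × 0.30 = 0.18
By inclusion-exclusion,
P(A ∪ B) = 0.60 + 0.46 − 0.18 = 0.88
P(none) = 1 − 0.88 = 0.12

0.12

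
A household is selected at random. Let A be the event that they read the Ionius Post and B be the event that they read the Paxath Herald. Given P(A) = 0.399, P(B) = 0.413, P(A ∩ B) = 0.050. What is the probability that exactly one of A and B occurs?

0.712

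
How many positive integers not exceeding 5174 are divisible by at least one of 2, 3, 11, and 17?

3698

Using inclusion–exclusion:
floor(5174/2) + floor(5174/3) + floor(5174/11) + floor(5174/17) − floor(5174/6) − floor(5174/22) − floor(5174/34) − floor(5174/33) − floor(5174/51) − floor(5174/187) + floor(5174/66) + floor(5174/102) + floor(5174/374) + floor(5174/561) − floor(5174/1122) = 2587 + 1724 + 470 + 304 − 862 − 235 − 152 − 156 − 101 − 27 + 78 + 50 + 13 + 9 − 4 = 3698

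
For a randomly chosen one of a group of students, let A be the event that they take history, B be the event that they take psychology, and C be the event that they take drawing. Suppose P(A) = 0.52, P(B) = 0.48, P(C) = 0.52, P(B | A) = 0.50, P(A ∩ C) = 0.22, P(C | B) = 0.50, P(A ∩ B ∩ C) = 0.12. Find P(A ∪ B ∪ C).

0.92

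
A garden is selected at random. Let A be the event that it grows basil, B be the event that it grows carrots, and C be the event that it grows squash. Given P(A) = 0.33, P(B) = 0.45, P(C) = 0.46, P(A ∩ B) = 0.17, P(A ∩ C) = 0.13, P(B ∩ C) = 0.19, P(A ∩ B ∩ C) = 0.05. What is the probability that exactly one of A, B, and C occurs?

Using the inclusion–exclusion count for exactly one event:
P(exactly one) = 0.33 + 0.45 + 0.46 − 2·0.17 − 2·0.13 − 2·0.19 + 3·0.05 = 0.41

0.41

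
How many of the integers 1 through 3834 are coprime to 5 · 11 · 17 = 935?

Apply inclusion-exclusion:
766 + 348 + 225 − 69 − 45 − 20 + 4 = 1209
3834 − 1209 = 2625

2625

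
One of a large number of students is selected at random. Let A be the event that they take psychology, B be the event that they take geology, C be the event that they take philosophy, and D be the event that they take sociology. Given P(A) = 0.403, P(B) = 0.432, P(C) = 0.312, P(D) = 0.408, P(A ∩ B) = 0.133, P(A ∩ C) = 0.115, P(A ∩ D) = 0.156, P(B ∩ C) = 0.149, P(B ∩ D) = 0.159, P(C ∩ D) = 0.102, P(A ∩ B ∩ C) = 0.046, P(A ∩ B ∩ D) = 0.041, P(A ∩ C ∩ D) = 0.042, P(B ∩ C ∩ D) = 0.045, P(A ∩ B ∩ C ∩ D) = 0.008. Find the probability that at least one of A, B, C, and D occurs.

P(A ∪ B ∪ C ∪ D) = 0.403 + 0.432 + 0.312 + 0.408 − 0.133 − 0.115 − 0.156 − 0.149 − 0.159 − 0.102 + 0.046 + 0.041 + 0.042 + 0.045 − 0.008 = 0.907

0.907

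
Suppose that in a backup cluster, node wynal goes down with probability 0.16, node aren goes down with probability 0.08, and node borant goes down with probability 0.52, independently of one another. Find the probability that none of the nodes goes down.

0.370944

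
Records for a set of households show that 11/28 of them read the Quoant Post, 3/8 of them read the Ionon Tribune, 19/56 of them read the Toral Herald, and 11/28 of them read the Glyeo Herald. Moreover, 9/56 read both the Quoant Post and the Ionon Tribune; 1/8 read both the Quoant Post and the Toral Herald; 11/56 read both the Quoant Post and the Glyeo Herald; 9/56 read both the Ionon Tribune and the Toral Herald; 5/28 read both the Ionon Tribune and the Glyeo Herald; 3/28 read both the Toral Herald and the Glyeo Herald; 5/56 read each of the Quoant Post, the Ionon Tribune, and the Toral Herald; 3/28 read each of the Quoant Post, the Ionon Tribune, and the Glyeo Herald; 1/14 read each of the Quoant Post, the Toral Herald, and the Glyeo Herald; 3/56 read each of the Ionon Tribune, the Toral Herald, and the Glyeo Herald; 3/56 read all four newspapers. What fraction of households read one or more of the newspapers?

47/56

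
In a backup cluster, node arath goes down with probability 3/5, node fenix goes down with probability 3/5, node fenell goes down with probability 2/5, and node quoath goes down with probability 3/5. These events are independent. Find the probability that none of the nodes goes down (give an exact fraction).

P(none) = (1 − 3/5) × (1 − 3/5) × (1 − 2/5) × (1 − 3/5) = 2/5 × 2/5 × 3/5 × 2/5 = 24/625

24/625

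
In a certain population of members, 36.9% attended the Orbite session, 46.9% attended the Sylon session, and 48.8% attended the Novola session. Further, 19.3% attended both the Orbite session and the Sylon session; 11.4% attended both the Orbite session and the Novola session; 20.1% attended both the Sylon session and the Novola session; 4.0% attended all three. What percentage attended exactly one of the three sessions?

43.0%

Using the inclusion–exclusion count for exactly one event:
P(exactly one) = 36.9 + 46.9 + 48.8 − 2·19.3 − 2·11.4 − 2·20.1 + 3·4.0 = 43.0%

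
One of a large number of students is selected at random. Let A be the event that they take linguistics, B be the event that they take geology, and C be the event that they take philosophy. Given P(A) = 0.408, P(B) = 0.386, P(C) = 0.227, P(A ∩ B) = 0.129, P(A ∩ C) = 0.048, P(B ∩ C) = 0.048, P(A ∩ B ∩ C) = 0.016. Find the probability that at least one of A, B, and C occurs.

0.812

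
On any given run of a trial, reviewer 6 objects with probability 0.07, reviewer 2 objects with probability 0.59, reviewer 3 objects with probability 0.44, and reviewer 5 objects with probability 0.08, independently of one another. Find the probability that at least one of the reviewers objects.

P(none) = (1 − 0.07) × (1 − 0.59) × (1 − 0.44) × (1 − 0.08) = 0.93 × 0.41 × 0.56 × 0.92 = 0.19644576
P(at least one) = 1 − 0.19644576 = 0.80355424

0.80355424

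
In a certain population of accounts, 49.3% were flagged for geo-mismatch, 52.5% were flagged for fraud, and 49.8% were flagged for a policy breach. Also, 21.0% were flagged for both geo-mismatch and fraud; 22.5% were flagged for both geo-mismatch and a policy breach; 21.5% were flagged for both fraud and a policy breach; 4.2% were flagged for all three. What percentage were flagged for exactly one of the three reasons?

P(exactly one) = 49.3 + 52.5 + 49.8 − 2·21.0 − 2·22.5 − 2·21.5 + 3·4.2 = 34.2%

34.2%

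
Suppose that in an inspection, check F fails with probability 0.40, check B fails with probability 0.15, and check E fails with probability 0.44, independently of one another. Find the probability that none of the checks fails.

Independence gives P(none) = ∏(1 − pᵢ).
P(none) = (1 − 0.40) × (1 − 0.15) × (1 − 0.44) = 0.60 × 0.85 × 0.56 = 0.2856

0.2856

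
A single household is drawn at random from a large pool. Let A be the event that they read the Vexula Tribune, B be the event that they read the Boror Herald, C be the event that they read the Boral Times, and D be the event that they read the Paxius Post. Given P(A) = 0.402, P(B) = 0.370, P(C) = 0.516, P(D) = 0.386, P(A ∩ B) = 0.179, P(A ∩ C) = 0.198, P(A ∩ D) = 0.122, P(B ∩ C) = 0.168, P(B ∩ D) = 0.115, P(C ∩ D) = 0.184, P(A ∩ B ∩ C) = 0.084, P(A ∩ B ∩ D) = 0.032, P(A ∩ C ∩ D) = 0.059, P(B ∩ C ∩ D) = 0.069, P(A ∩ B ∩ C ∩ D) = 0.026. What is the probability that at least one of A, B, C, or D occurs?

0.926

Apply inclusion-exclusion:
P(A ∪ B ∪ C ∪ D) = 0.402 + 0.370 + 0.516 + 0.386 − 0.179 − 0.198 − 0.122 − 0.168 − 0.115 − 0.184 + 0.084 + 0.032 + 0.059 + 0.069 − 0.026 = 0.926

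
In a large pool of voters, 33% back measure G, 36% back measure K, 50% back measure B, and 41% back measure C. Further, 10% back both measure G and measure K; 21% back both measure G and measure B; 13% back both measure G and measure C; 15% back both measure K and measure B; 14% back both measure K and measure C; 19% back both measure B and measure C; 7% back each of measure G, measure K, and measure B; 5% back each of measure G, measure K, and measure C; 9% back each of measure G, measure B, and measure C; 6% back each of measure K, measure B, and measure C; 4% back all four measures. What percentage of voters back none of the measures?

9%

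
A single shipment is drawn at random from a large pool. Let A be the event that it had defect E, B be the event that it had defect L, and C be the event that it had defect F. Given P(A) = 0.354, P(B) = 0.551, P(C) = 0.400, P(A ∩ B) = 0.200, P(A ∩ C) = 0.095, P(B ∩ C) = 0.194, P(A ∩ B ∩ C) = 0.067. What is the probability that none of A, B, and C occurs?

0.117

Using inclusion–exclusion:
P(A ∪ B ∪ C) = 0.354 + 0.551 + 0.400 − 0.200 − 0.095 − 0.194 + 0.067 = 0.883
P(none) = 1 − 0.883 = 0.117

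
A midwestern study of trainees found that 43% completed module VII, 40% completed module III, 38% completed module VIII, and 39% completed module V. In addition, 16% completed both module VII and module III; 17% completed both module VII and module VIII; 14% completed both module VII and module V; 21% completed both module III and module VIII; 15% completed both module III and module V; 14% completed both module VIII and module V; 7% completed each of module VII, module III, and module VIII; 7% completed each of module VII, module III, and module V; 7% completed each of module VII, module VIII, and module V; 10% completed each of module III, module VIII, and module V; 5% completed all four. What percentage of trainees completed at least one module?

By inclusion-exclusion,
P(≥1) = 43 + 40 + 38 + 39 − 16 − 17 − 14 − 21 − 15 − 14 + 7 + 7 + 7 + 10 − 5 = 89%

89%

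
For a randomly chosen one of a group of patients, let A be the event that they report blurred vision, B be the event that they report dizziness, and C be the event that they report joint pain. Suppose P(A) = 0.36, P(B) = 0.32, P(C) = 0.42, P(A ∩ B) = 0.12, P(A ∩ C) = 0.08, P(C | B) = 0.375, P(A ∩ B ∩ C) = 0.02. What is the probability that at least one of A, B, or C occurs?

P(B ∩ C) = P(B)·P(C|B) = 0.32 × 0.375 = 0.12
P(A ∪ B ∪ C) = 0.36 + 0.32 + 0.42 − 0.12 − 0.08 − 0.12 + 0.02 = 0.80

0.80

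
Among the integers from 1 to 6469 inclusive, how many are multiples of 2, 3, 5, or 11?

4900

By inclusion-exclusion,
floor(6469/2) + floor(6469/3) + floor(6469/5) + floor(6469/11) − floor(6469/6) − floor(6469/10) − floor(6469/22) − floor(6469/15) − floor(6469/33) − floor(6469/55) + floor(6469/30) + floor(6469/66) + floor(6469/110) + floor(6469/165) − floor(6469/330) = 3234 + 2156 + 1293 + 588 − 1078 − 646 − 294 − 431 − 196 − 117 + 215 + 98 + 58 + 39 − 19 = 4900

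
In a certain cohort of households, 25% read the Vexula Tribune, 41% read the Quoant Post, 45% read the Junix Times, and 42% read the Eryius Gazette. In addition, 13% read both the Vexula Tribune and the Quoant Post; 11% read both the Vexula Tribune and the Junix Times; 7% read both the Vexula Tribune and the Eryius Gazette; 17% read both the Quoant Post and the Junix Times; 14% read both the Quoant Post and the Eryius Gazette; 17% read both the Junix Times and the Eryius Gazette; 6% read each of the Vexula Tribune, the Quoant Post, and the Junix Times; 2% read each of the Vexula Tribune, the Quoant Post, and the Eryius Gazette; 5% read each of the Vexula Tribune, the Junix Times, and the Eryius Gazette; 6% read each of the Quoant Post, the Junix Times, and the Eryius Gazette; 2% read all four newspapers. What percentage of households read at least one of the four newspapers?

91%

By inclusion–exclusion:
P(at least one) = 25 + 41 + 45 + 42 − 13 − 11 − 7 − 17 − 14 − 17 + 6 + 2 + 5 + 6 − 2 = 91%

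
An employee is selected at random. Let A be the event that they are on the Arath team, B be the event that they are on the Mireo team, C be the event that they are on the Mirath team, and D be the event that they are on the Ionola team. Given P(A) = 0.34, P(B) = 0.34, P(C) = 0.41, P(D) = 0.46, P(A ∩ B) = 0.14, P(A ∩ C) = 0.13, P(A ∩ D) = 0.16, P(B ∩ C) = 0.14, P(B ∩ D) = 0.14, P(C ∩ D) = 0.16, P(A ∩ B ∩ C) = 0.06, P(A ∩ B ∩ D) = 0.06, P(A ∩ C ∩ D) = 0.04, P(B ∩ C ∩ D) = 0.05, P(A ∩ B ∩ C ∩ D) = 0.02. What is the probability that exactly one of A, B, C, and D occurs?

By inclusion–exclusion (exactly-one form):
P(exactly one) = 0.34 + 0.34 + 0.41 + 0.46 − 2·0.14 − 2·0.13 − 2·0.16 − 2·0.14 − 2·0.14 − 2·0.16 + 3·0.06 + 3·0.06 + 3·0.04 + 3·0.05 − 4·0.02 = 0.36

0.36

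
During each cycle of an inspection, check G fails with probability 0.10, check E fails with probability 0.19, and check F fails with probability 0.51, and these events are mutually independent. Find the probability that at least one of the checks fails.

P(none) = (1 − 0.10) × (1 − 0.19) × (1 − 0.51) = 0.90 × 0.81 × 0.49 = 0.35721
P(at least one) = 1 − 0.35721 = 0.64279

0.64279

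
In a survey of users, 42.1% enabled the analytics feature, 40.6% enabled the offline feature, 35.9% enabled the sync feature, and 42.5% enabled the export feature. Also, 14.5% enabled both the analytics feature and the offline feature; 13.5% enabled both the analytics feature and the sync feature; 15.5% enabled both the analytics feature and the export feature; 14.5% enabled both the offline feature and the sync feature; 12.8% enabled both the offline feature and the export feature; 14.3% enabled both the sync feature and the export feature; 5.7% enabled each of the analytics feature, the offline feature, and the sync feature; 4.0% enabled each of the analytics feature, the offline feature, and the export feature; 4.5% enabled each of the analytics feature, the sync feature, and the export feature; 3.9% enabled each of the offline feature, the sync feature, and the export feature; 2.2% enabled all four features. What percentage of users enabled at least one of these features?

P(≥1) = 42.1 + 40.6 + 35.9 + 42.5 − 14.5 − 13.5 − 15.5 − 14.5 − 12.8 − 14.3 + 5.7 + 4.0 + 4.5 + 3.9 − 2.2 = 91.9%

91.9%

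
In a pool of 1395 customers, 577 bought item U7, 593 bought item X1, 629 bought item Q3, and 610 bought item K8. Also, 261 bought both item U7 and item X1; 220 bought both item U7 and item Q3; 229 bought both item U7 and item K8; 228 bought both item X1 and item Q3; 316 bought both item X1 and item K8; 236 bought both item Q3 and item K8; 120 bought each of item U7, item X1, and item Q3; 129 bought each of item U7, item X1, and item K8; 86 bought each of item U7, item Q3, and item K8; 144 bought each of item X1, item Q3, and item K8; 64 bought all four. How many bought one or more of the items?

1334

Apply inclusion-exclusion:
N(≥1) = 577 + 593 + 629 + 610 − 261 − 220 − 229 − 228 − 316 − 236 + 120 + 129 + 86 + 144 − 64 = 1334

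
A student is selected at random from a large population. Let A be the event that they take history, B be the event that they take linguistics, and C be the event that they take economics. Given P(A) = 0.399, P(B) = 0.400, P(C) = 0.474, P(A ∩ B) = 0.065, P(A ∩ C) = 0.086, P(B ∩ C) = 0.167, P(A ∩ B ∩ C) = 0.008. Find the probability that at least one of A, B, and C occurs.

0.963

By inclusion–exclusion:
P(A ∪ B ∪ C) = 0.399 + 0.400 + 0.474 − 0.065 − 0.086 − 0.167 + 0.008 = 0.963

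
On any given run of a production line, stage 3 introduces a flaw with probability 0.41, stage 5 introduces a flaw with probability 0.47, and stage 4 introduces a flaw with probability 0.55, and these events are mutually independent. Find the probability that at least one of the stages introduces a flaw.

0.859285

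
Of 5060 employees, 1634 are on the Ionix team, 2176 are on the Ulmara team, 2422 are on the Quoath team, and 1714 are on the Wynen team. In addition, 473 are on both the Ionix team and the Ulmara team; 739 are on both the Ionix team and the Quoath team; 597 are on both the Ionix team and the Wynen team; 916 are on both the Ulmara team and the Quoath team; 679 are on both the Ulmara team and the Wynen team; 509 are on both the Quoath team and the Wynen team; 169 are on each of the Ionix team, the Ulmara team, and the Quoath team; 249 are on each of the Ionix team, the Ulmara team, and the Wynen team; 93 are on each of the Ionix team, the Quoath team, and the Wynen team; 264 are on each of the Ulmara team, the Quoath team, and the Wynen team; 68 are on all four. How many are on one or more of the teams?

By inclusion–exclusion:
N(≥1) = 1634 + 2176 + 2422 + 1714 − 473 − 739 − 597 − 916 − 679 − 509 + 169 + 249 + 93 + 264 − 68 = 4740

4740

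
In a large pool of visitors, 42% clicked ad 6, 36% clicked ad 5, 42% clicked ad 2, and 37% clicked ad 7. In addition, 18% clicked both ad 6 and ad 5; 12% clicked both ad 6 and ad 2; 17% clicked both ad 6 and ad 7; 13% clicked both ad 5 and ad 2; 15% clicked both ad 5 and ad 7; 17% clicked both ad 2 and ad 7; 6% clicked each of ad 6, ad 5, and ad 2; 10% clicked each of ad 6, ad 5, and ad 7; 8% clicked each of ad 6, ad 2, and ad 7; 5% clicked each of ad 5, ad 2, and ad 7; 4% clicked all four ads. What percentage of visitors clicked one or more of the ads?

P(≥1) = 42 + 36 + 42 + 37 − 18 − 12 − 17 − 13 − 15 − 17 + 6 + 10 + 8 + 5 − 4 = 90%

90%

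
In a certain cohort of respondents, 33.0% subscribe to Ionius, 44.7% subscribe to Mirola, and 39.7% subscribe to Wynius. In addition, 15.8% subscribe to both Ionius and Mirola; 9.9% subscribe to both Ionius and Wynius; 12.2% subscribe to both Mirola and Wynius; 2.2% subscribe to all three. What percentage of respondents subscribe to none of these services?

18.3%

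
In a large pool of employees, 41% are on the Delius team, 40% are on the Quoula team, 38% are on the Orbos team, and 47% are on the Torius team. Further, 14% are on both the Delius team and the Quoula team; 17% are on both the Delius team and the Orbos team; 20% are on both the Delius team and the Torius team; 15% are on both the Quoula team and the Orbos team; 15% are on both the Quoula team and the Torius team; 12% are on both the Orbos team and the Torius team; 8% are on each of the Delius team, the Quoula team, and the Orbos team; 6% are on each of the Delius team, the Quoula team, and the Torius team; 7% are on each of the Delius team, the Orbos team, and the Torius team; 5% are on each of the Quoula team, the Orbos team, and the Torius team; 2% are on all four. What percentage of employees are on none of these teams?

By inclusion-exclusion,
P(union) = 41 + 40 + 38 + 47 − 14 − 17 − 20 − 15 − 15 − 12 + 8 + 6 + 7 + 5 − 2 = 97%
P(none) = 100% − 97% = 3%

3%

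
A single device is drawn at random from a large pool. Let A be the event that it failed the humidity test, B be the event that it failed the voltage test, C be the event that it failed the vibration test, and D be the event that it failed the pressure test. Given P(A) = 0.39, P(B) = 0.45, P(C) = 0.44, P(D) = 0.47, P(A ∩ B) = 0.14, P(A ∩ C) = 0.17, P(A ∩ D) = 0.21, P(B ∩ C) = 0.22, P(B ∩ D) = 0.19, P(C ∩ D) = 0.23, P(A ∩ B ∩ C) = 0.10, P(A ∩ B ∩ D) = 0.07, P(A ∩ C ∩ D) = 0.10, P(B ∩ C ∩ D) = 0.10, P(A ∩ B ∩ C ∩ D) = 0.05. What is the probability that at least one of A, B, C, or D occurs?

Apply inclusion-exclusion:
P(A ∪ B ∪ C ∪ D) = 0.39 + 0.45 + 0.44 + 0.47 − 0.14 − 0.17 − 0.21 − 0.22 − 0.19 − 0.23 + 0.10 + 0.07 + 0.10 + 0.10 − 0.05 = 0.91

0.91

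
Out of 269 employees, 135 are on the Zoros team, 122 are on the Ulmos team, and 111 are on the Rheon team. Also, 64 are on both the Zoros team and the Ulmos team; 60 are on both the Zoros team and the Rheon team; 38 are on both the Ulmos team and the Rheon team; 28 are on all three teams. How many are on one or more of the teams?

234

By inclusion–exclusion:
N(≥1) = 135 + 122 + 111 − 64 − 60 − 38 + 28 = 234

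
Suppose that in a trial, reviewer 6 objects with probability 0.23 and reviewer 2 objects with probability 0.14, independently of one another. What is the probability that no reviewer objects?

0.6622

Since the events are independent, P(none) is the product of the individual non-occurrence probabilities.
P(none) = (1 − 0.23) × (1 − 0.14) = 0.77 × 0.86 = 0.6622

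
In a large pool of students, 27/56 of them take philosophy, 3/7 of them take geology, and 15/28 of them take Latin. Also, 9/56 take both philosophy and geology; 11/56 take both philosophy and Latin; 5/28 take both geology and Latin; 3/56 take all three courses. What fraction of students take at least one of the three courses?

27/28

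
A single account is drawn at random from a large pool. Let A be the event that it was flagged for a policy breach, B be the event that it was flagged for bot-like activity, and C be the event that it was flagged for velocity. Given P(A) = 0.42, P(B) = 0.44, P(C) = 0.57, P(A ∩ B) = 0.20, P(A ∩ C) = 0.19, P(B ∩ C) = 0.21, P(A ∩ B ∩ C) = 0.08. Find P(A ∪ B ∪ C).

0.91

Inclusion–exclusion gives
P(A ∪ B ∪ C) = 0.42 + 0.44 + 0.57 − 0.20 − 0.19 − 0.21 + 0.08 = 0.91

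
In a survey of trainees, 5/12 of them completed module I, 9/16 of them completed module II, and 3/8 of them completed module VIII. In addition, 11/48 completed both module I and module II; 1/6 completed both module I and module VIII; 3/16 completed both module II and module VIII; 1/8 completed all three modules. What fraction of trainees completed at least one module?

43/48

P(union) = 5/12 + 9/16 + 3/8 − 11/48 − 1/6 − 3/16 + 1/8 = 43/48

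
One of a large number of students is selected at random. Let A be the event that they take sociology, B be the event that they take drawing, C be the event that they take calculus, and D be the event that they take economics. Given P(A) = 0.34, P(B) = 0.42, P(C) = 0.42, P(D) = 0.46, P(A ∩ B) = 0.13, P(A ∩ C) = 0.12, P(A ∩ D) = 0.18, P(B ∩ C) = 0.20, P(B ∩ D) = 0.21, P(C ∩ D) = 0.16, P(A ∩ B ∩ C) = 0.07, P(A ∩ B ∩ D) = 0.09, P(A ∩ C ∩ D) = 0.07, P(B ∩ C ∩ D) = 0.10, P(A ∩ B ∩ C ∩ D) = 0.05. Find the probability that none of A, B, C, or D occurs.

0.08

P(A ∪ B ∪ C ∪ D) = 0.34 + 0.42 + 0.42 + 0.46 − 0.13 − 0.12 − 0.18 − 0.20 − 0.21 − 0.16 + 0.07 + 0.09 + 0.07 + 0.10 − 0.05 = 0.92
P(none) = 1 − 0.92 = 0.08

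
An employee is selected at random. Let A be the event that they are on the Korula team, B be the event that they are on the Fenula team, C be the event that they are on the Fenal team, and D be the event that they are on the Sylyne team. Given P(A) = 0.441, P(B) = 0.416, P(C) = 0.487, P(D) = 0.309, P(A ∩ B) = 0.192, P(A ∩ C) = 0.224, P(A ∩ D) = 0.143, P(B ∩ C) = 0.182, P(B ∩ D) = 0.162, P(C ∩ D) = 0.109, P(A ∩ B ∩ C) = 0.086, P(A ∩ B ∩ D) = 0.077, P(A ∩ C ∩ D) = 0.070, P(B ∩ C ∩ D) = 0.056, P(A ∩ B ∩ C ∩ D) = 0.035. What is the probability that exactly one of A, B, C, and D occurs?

P(exactly one) = 0.441 + 0.416 + 0.487 + 0.309 − 2·0.192 − 2·0.224 − 2·0.143 − 2·0.182 − 2·0.162 − 2·0.109 + 3·0.086 + 3·0.077 + 3·0.070 + 3·0.056 − 4·0.035 = 0.356

0.356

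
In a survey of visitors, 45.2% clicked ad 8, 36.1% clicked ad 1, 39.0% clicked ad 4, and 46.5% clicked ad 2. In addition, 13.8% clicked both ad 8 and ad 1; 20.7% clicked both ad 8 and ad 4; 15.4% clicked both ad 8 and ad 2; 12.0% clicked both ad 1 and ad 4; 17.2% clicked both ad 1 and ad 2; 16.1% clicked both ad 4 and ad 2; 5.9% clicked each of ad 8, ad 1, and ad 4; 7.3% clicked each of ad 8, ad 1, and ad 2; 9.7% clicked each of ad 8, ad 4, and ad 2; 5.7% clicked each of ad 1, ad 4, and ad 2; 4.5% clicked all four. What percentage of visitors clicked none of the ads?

4.3%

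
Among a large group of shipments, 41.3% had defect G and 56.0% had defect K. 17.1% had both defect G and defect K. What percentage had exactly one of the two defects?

63.1%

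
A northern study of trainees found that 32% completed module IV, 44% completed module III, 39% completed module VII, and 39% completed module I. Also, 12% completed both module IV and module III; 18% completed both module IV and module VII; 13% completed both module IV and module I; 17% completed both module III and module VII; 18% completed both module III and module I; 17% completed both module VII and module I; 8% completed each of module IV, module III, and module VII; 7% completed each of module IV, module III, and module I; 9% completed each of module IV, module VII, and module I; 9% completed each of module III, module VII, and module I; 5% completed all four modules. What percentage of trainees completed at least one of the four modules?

87%

Apply inclusion-exclusion:
P(≥1) = 32 + 44 + 39 + 39 − 12 − 18 − 13 − 17 − 18 − 17 + 8 + 7 + 9 + 9 − 5 = 87%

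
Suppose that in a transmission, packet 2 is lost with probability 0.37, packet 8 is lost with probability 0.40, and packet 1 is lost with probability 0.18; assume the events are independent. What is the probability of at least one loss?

0.69004

P(none) = (1 − 0.37) × (1 − 0.40) × (1 − 0.18) = 0.63 × 0.60 × 0.82 = 0.30996
P(at least one) = 1 − 0.30996 = 0.69004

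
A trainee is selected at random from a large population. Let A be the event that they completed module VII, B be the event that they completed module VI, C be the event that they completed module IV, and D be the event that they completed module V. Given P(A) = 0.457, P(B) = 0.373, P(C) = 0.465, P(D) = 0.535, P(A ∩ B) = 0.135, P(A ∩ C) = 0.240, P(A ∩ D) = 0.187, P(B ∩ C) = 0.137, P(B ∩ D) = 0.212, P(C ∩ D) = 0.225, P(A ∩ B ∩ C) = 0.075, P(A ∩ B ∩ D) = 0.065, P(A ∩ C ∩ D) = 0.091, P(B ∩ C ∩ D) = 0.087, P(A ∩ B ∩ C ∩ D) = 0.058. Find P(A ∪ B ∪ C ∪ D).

0.954

Apply inclusion-exclusion:
P(A ∪ B ∪ C ∪ D) = 0.457 + 0.373 + 0.465 + 0.535 − 0.135 − 0.240 − 0.187 − 0.137 − 0.212 − 0.225 + 0.075 + 0.065 + 0.091 + 0.087 − 0.058 = 0.954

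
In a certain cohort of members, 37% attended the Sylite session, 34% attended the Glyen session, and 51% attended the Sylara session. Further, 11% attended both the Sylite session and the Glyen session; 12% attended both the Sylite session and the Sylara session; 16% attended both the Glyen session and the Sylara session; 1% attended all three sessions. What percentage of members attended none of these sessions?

P(union) = 37 + 34 + 51 − 11 − 12 − 16 + 1 = 84%
P(none) = 100% − 84% = 16%

16%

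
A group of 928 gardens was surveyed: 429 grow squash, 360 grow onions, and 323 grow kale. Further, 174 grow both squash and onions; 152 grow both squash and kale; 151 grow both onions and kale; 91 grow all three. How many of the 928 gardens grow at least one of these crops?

726

N(≥1) = 429 + 360 + 323 − 174 − 152 − 151 + 91 = 726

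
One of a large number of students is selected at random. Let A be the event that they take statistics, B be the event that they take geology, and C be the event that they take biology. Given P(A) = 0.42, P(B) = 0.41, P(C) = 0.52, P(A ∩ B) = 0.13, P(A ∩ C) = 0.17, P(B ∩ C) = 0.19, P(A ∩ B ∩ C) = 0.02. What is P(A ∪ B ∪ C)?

0.88

Apply inclusion-exclusion:
P(A ∪ B ∪ C) = 0.42 + 0.41 + 0.52 − 0.13 − 0.17 − 0.19 + 0.02 = 0.88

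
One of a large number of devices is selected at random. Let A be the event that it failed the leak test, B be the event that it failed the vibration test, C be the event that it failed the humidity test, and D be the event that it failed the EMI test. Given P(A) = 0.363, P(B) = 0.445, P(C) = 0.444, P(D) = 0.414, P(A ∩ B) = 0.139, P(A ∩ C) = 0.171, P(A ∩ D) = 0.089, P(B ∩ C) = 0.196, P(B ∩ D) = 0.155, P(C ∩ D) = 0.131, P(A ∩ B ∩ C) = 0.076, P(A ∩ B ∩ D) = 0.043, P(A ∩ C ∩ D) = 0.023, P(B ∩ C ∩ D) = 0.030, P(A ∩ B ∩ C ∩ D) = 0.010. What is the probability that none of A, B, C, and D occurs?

By inclusion-exclusion,
P(A ∪ B ∪ C ∪ D) = 0.363 + 0.445 + 0.444 + 0.414 − 0.139 − 0.171 − 0.089 − 0.196 − 0.155 − 0.131 + 0.076 + 0.043 + 0.023 + 0.030 − 0.010 = 0.947
P(none) = 1 − 0.947 = 0.053

0.053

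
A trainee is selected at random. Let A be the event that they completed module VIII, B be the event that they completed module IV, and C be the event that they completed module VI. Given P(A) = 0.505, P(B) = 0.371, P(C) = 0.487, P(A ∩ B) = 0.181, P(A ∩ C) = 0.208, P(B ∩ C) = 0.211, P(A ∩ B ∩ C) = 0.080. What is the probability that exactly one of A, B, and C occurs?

0.403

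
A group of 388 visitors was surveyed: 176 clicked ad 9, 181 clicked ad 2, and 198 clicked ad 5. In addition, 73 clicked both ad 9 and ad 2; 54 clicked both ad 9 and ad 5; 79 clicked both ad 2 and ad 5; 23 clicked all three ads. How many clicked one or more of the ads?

372

Using inclusion–exclusion:
|union| = 176 + 181 + 198 − 73 − 54 − 79 + 23 = 372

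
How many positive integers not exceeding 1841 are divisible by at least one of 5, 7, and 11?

694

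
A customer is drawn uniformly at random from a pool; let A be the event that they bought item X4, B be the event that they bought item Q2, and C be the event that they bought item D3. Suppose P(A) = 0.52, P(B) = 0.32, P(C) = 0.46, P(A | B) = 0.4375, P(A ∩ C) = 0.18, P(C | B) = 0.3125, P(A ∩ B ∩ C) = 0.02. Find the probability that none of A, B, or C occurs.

0.10

P(A ∩ B) = P(B)·P(A|B) = 0.32 × 0.4375 = 0.14
P(B ∩ C) = P(B)·P(C|B) = 0.32 × 0.3125 = 0.10
By inclusion-exclusion,
P(A ∪ B ∪ C) = 0.52 + 0.32 + 0.46 − 0.14 − 0.18 − 0.10 + 0.02 = 0.90
P(none) = 1 − 0.90 = 0.10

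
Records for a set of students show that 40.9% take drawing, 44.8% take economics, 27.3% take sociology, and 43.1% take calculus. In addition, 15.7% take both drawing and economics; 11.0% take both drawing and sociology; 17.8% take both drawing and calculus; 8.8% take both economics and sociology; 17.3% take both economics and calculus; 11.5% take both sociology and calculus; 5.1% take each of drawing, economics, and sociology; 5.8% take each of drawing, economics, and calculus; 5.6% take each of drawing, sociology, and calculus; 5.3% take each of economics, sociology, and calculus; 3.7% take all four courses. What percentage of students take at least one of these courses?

92.1%

By inclusion-exclusion,
P(at least one) = 40.9 + 44.8 + 27.3 + 43.1 − 15.7 − 11.0 − 17.8 − 8.8 − 17.3 − 11.5 + 5.1 + 5.8 + 5.6 + 5.3 − 3.7 = 92.1%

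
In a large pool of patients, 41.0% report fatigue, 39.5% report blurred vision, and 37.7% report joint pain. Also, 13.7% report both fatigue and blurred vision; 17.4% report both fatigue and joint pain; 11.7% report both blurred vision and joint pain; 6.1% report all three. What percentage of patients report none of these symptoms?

Using inclusion–exclusion:
P(at least one) = 41.0 + 39.5 + 37.7 − 13.7 − 17.4 − 11.7 + 6.1 = 81.5%
P(none) = 100% − 81.5% = 18.5%

18.5%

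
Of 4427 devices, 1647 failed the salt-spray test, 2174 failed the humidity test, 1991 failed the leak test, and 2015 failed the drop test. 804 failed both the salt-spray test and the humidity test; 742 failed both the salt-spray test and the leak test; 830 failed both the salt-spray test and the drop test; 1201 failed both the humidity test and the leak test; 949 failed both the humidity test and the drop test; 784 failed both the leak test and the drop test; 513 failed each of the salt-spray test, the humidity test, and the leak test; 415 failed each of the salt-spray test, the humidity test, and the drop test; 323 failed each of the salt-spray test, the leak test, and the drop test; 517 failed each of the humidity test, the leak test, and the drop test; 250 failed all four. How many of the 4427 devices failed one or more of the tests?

Apply inclusion-exclusion:
N(≥1) = 1647 + 2174 + 1991 + 2015 − 804 − 742 − 830 − 1201 − 949 − 784 + 513 + 415 + 323 + 517 − 250 = 4035

4035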